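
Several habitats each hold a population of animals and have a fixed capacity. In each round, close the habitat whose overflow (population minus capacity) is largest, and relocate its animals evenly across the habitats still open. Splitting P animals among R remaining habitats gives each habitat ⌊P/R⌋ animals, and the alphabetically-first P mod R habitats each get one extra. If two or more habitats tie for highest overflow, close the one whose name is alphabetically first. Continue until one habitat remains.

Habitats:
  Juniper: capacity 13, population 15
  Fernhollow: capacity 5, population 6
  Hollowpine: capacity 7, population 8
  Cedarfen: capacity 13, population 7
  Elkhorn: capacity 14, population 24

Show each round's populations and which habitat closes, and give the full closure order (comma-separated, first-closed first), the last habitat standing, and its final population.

Closure order: Elkhorn, Juniper, Fernhollow, Hollowpine
Last habitat: Cedarfen with 60 animals

Round 1: Cedarfen=7 Elkhorn=24 Fernhollow=6 Hollowpine=8 Juniper=15 → close Elkhorn (overflow 10)
  24÷4 = 6 each, +1 to first 0
Round 2: Cedarfen=13 Fernhollow=12 Hollowpine=14 Juniper=21 → close Juniper (overflow 8)
  21÷3 = 7 each, +1 to first 0
Round 3: Cedarfen=20 Fernhollow=19 Hollowpine=21 → close Fernhollow (overflow 14)
  19÷2 = 9 each, +1 to first 1
Round 4: Cedarfen=30 Hollowpine=30 → close Hollowpine (overflow 23)
  30÷1 = 30 each, +1 to first 0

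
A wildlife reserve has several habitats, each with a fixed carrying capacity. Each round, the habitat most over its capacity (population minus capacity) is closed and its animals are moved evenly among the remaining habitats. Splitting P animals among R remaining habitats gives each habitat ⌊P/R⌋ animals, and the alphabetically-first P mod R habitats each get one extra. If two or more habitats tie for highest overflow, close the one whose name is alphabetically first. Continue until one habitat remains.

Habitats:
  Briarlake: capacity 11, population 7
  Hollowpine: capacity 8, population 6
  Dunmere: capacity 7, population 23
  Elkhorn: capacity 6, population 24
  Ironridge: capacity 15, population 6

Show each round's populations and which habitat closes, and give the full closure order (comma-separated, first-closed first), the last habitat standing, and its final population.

Round 1: Briarlake=7 Dunmere=23 Elkhorn=24 Hollowpine=6 Ironridge=6 → close Elkhorn (overflow 18)
  24÷4 = 6 each, +1 to first 0
Round 2: Briarlake=13 Dunmere=29 Hollowpine=12 Ironridge=12 → close Dunmere (overflow 22)
  29÷3 = 9 each, +1 to first 2
Round 3: Briarlake=23 Hollowpine=22 Ironridge=21 → close Hollowpine (overflow 14)
  22÷2 = 11 each, +1 to first 0
Round 4: Briarlake=34 Ironridge=32 → close Briarlake (overflow 23)
  34÷1 = 34 each, +1 to first 0

Closure order: Elkhorn, Dunmere, Hollowpine, Briarlake
Last habitat: Ironridge with 66 animals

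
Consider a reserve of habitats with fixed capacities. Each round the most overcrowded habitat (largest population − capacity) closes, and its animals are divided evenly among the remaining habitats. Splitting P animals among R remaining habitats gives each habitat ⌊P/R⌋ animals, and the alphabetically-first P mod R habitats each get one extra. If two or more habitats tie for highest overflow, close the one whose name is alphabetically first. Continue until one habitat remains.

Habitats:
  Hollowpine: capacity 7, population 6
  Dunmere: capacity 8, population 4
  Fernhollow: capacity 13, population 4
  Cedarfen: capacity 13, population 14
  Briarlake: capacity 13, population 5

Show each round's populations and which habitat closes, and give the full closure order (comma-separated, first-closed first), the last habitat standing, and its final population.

Round 1: Briarlake=5 Cedarfen=14 Dunmere=4 Fernhollow=4 Hollowpine=6 → close Cedarfen (overflow 1)
  14÷4 = 3 each, +1 to first 2
Round 2: Briarlake=9 Dunmere=8 Fernhollow=7 Hollowpine=9 → close Hollowpine (overflow 2)
  9÷3 = 3 each, +1 to first 0
Round 3: Briarlake=12 Dunmere=11 Fernhollow=10 → close Dunmere (overflow 3)
  11÷2 = 5 each, +1 to first 1
Round 4: Briarlake=18 Fernhollow=15 → close Briarlake (overflow 5)
  18÷1 = 18 each, +1 to first 0

Closure order: Cedarfen, Hollowpine, Dunmere, Briarlake
Last habitat: Fernhollow with 33 animals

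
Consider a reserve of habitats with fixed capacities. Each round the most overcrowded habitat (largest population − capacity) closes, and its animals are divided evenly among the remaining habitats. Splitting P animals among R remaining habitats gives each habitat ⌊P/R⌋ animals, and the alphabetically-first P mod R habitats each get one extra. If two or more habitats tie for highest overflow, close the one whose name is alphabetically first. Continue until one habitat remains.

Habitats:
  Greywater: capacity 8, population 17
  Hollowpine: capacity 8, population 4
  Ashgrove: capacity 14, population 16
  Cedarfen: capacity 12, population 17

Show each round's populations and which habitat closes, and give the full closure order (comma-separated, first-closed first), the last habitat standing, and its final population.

Round 1: Ashgrove=16 Cedarfen=17 Greywater=17 Hollowpine=4 → close Greywater (overflow 9)
  17÷3 = 5 each, +1 to first 2
Round 2: Ashgrove=22 Cedarfen=23 Hollowpine=9 → close Cedarfen (overflow 11)
  23÷2 = 11 each, +1 to first 1
Round 3: Ashgrove=34 Hollowpine=20 → close Ashgrove (overflow 20)
  34÷1 = 34 each, +1 to first 0

Closure order: Greywater, Cedarfen, Ashgrove
Last habitat: Hollowpine with 54 animals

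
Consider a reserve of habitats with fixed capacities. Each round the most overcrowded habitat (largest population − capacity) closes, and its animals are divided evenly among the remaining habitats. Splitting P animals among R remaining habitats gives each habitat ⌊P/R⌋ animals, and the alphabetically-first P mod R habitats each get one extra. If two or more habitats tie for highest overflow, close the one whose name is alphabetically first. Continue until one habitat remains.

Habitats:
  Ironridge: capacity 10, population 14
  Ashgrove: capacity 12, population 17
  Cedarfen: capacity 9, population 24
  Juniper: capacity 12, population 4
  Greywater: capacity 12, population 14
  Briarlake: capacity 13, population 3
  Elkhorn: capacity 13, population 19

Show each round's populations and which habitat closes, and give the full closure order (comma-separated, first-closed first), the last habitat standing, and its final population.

Round 1: Ashgrove=17 Briarlake=3 Cedarfen=24 Elkhorn=19 Greywater=14 Ironridge=14 Juniper=4 → close Cedarfen (overflow 15)
  24÷6 = 4 each, +1 to first 0
Round 2: Ashgrove=21 Briarlake=7 Elkhorn=23 Greywater=18 Ironridge=18 Juniper=8 → close Elkhorn (overflow 10)
  23÷5 = 4 each, +1 to first 3
Round 3: Ashgrove=26 Briarlake=12 Greywater=23 Ironridge=22 Juniper=12 → close Ashgrove (overflow 14)
  26÷4 = 6 each, +1 to first 2
Round 4: Briarlake=19 Greywater=30 Ironridge=28 Juniper=18 → close Greywater (overflow 18)
  30÷3 = 10 each, +1 to first 0
Round 5: Briarlake=29 Ironridge=38 Juniper=28 → close Ironridge (overflow 28)
  38÷2 = 19 each, +1 to first 0
Round 6: Briarlake=48 Juniper=47 → close Briarlake (overflow 35)
  48÷1 = 48 each, +1 to first 0

Closure order: Cedarfen, Elkhorn, Ashgrove, Greywater, Ironridge, Briarlake
Last habitat: Juniper with 95 animals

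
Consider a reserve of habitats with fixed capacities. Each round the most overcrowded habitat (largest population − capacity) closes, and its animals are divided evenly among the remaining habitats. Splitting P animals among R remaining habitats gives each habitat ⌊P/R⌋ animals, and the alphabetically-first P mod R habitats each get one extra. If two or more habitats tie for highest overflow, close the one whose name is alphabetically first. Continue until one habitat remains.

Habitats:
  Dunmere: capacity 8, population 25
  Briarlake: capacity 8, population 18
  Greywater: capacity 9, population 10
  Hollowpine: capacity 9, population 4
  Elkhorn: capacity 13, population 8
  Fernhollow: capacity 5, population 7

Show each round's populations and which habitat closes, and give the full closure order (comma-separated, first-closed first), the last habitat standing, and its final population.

Closure order: Dunmere, Briarlake, Fernhollow, Greywater, Elkhorn
Last habitat: Hollowpine with 72 animals

Round 1: Briarlake=18 Dunmere=25 Elkhorn=8 Fernhollow=7 Greywater=10 Hollowpine=4 → close Dunmere (overflow 17)
  25÷5 = 5 each, +1 to first 0
Round 2: Briarlake=23 Elkhorn=13 Fernhollow=12 Greywater=15 Hollowpine=9 → close Briarlake (overflow 15)
  23÷4 = 5 each, +1 to first 3
Round 3: Elkhorn=19 Fernhollow=18 Greywater=21 Hollowpine=14 → close Fernhollow (overflow 13)
  18÷3 = 6 each, +1 to first 0
Round 4: Elkhorn=25 Greywater=27 Hollowpine=20 → close Greywater (overflow 18)
  27÷2 = 13 each, +1 to first 1
Round 5: Elkhorn=39 Hollowpine=33 → close Elkhorn (overflow 26)
  39÷1 = 39 each, +1 to first 0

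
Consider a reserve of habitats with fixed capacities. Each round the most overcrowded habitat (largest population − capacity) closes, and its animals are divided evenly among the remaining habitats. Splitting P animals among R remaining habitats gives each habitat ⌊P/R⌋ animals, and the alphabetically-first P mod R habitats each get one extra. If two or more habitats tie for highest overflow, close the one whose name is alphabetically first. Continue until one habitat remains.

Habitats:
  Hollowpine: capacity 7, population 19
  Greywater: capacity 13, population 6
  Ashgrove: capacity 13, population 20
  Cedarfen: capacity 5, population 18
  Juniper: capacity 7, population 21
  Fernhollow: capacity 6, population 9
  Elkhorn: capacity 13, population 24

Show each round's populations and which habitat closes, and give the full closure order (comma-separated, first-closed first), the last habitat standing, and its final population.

Closure order: Juniper, Cedarfen, Elkhorn, Hollowpine, Ashgrove, Fernhollow
Last habitat: Greywater with 117 animals

Round 1: Ashgrove=20 Cedarfen=18 Elkhorn=24 Fernhollow=9 Greywater=6 Hollowpine=19 Juniper=21 → close Juniper (overflow 14)
  21÷6 = 3 each, +1 to first 3
Round 2: Ashgrove=24 Cedarfen=22 Elkhorn=28 Fernhollow=12 Greywater=9 Hollowpine=22 → close Cedarfen (overflow 17)
  22÷5 = 4 each, +1 to first 2
Round 3: Ashgrove=29 Elkhorn=33 Fernhollow=16 Greywater=13 Hollowpine=26 → close Elkhorn (overflow 20)
  33÷4 = 8 each, +1 to first 1
Round 4: Ashgrove=38 Fernhollow=24 Greywater=21 Hollowpine=34 → close Hollowpine (overflow 27)
  34÷3 = 11 each, +1 to first 1
Round 5: Ashgrove=50 Fernhollow=35 Greywater=32 → close Ashgrove (overflow 37)
  50÷2 = 25 each, +1 to first 0
Round 6: Fernhollow=60 Greywater=57 → close Fernhollow (overflow 54)
  60÷1 = 60 each, +1 to first 0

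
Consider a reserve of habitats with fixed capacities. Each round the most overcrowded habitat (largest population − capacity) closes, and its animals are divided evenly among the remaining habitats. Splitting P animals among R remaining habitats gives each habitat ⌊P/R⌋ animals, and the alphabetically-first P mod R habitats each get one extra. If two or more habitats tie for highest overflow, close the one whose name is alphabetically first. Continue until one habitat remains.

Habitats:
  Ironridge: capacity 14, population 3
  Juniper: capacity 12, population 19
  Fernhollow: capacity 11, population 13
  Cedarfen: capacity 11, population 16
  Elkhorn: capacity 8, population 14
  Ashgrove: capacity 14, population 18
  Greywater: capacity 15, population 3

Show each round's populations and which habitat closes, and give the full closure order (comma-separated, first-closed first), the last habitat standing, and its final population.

Round 1: Ashgrove=18 Cedarfen=16 Elkhorn=14 Fernhollow=13 Greywater=3 Ironridge=3 Juniper=19 → close Juniper (overflow 7)
  19÷6 = 3 each, +1 to first 1
Round 2: Ashgrove=22 Cedarfen=19 Elkhorn=17 Fernhollow=16 Greywater=6 Ironridge=6 → close Elkhorn (overflow 9)
  17÷5 = 3 each, +1 to first 2
Round 3: Ashgrove=26 Cedarfen=23 Fernhollow=19 Greywater=9 Ironridge=9 → close Ashgrove (overflow 12)
  26÷4 = 6 each, +1 to first 2
Round 4: Cedarfen=30 Fernhollow=26 Greywater=15 Ironridge=15 → close Cedarfen (overflow 19)
  30÷3 = 10 each, +1 to first 0
Round 5: Fernhollow=36 Greywater=25 Ironridge=25 → close Fernhollow (overflow 25)
  36÷2 = 18 each, +1 to first 0
Round 6: Greywater=43 Ironridge=43 → close Ironridge (overflow 29)
  43÷1 = 43 each, +1 to first 0

Closure order: Juniper, Elkhorn, Ashgrove, Cedarfen, Fernhollow, Ironridge
Last habitat: Greywater with 86 animals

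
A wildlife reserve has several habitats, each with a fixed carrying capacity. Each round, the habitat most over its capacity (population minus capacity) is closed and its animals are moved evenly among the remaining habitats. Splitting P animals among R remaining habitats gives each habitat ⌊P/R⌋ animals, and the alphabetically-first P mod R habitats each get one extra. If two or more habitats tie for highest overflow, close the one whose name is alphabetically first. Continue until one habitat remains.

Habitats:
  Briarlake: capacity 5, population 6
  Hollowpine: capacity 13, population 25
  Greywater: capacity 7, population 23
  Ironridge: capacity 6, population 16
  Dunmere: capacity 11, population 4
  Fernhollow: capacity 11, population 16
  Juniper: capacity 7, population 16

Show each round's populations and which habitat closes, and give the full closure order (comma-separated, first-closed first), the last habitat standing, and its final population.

Round 1: Briarlake=6 Dunmere=4 Fernhollow=16 Greywater=23 Hollowpine=25 Ironridge=16 Juniper=16 → close Greywater (overflow 16)
  23÷6 = 3 each, +1 to first 5
Round 2: Briarlake=10 Dunmere=8 Fernhollow=20 Hollowpine=29 Ironridge=20 Juniper=19 → close Hollowpine (overflow 16)
  29÷5 = 5 each, +1 to first 4
Round 3: Briarlake=16 Dunmere=14 Fernhollow=26 Ironridge=26 Juniper=24 → close Ironridge (overflow 20)
  26÷4 = 6 each, +1 to first 2
Round 4: Briarlake=23 Dunmere=21 Fernhollow=32 Juniper=30 → close Juniper (overflow 23)
  30÷3 = 10 each, +1 to first 0
Round 5: Briarlake=33 Dunmere=31 Fernhollow=42 → close Fernhollow (overflow 31)
  42÷2 = 21 each, +1 to first 0
Round 6: Briarlake=54 Dunmere=52 → close Briarlake (overflow 49)
  54÷1 = 54 each, +1 to first 0

Closure order: Greywater, Hollowpine, Ironridge, Juniper, Fernhollow, Briarlake
Last habitat: Dunmere with 106 animals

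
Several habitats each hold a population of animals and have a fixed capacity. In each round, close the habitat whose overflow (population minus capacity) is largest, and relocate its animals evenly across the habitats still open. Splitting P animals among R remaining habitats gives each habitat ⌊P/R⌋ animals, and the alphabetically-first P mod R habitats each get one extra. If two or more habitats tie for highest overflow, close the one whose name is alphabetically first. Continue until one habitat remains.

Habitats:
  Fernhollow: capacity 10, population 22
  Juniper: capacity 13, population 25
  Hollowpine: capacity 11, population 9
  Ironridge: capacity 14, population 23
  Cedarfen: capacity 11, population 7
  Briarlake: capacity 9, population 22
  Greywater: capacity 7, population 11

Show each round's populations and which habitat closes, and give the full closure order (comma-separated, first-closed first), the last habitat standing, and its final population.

Closure order: Briarlake, Fernhollow, Juniper, Ironridge, Greywater, Cedarfen
Last habitat: Hollowpine with 119 animals

Round 1: Briarlake=22 Cedarfen=7 Fernhollow=22 Greywater=11 Hollowpine=9 Ironridge=23 Juniper=25 → close Briarlake (overflow 13)
  22÷6 = 3 each, +1 to first 4
Round 2: Cedarfen=11 Fernhollow=26 Greywater=15 Hollowpine=13 Ironridge=26 Juniper=28 → close Fernhollow (overflow 16)
  26÷5 = 5 each, +1 to first 1
Round 3: Cedarfen=17 Greywater=20 Hollowpine=18 Ironridge=31 Juniper=33 → close Juniper (overflow 20)
  33÷4 = 8 each, +1 to first 1
Round 4: Cedarfen=26 Greywater=28 Hollowpine=26 Ironridge=39 → close Ironridge (overflow 25)
  39÷3 = 13 each, +1 to first 0
Round 5: Cedarfen=39 Greywater=41 Hollowpine=39 → close Greywater (overflow 34)
  41÷2 = 20 each, +1 to first 1
Round 6: Cedarfen=60 Hollowpine=59 → close Cedarfen (overflow 49)
  60÷1 = 60 each, +1 to first 0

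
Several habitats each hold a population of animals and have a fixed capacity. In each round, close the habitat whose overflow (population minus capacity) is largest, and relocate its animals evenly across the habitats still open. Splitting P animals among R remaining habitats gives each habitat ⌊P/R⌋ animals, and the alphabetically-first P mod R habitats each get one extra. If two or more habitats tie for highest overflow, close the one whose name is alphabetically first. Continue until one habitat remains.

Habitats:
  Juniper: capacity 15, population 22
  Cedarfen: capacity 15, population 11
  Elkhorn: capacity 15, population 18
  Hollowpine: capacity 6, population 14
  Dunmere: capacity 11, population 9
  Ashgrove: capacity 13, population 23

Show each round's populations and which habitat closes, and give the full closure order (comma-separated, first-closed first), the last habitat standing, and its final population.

Round 1: Ashgrove=23 Cedarfen=11 Dunmere=9 Elkhorn=18 Hollowpine=14 Juniper=22 → close Ashgrove (overflow 10)
  23÷5 = 4 each, +1 to first 3
Round 2: Cedarfen=16 Dunmere=14 Elkhorn=23 Hollowpine=18 Juniper=26 → close Hollowpine (overflow 12)
  18÷4 = 4 each, +1 to first 2
Round 3: Cedarfen=21 Dunmere=19 Elkhorn=27 Juniper=30 → close Juniper (overflow 15)
  30÷3 = 10 each, +1 to first 0
Round 4: Cedarfen=31 Dunmere=29 Elkhorn=37 → close Elkhorn (overflow 22)
  37÷2 = 18 each, +1 to first 1
Round 5: Cedarfen=50 Dunmere=47 → close Dunmere (overflow 36)
  47÷1 = 47 each, +1 to first 0

Closure order: Ashgrove, Hollowpine, Juniper, Elkhorn, Dunmere
Last habitat: Cedarfen with 97 animals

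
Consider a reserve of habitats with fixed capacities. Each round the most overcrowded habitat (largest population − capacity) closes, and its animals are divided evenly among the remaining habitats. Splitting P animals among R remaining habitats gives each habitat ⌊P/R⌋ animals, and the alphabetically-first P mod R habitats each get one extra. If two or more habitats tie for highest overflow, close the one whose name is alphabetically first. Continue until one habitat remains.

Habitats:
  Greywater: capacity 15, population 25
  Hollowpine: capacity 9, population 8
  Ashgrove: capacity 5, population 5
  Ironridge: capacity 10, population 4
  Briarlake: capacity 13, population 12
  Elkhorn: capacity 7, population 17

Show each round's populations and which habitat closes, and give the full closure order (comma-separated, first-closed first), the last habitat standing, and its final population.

Closure order: Elkhorn, Greywater, Ashgrove, Briarlake, Hollowpine
Last habitat: Ironridge with 71 animals

Round 1: Ashgrove=5 Briarlake=12 Elkhorn=17 Greywater=25 Hollowpine=8 Ironridge=4 → close Elkhorn (overflow 10)
  17÷5 = 3 each, +1 to first 2
Round 2: Ashgrove=9 Briarlake=16 Greywater=28 Hollowpine=11 Ironridge=7 → close Greywater (overflow 13)
  28÷4 = 7 each, +1 to first 0
Round 3: Ashgrove=16 Briarlake=23 Hollowpine=18 Ironridge=14 → close Ashgrove (overflow 11)
  16÷3 = 5 each, +1 to first 1
Round 4: Briarlake=29 Hollowpine=23 Ironridge=19 → close Briarlake (overflow 16)
  29÷2 = 14 each, +1 to first 1
Round 5: Hollowpine=38 Ironridge=33 → close Hollowpine (overflow 29)
  38÷1 = 38 each, +1 to first 0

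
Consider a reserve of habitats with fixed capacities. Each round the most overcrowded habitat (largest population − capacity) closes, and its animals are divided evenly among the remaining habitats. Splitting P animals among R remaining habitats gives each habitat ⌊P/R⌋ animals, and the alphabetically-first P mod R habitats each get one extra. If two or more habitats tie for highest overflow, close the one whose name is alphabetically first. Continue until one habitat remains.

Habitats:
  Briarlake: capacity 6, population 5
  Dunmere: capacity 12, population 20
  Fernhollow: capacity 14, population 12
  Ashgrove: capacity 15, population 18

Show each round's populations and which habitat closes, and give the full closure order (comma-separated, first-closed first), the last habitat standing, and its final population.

Round 1: Ashgrove=18 Briarlake=5 Dunmere=20 Fernhollow=12 → close Dunmere (overflow 8)
  20÷3 = 6 each, +1 to first 2
Round 2: Ashgrove=25 Briarlake=12 Fernhollow=18 → close Ashgrove (overflow 10)
  25÷2 = 12 each, +1 to first 1
Round 3: Briarlake=25 Fernhollow=30 → close Briarlake (overflow 19)
  25÷1 = 25 each, +1 to first 0

Closure order: Dunmere, Ashgrove, Briarlake
Last habitat: Fernhollow with 55 animals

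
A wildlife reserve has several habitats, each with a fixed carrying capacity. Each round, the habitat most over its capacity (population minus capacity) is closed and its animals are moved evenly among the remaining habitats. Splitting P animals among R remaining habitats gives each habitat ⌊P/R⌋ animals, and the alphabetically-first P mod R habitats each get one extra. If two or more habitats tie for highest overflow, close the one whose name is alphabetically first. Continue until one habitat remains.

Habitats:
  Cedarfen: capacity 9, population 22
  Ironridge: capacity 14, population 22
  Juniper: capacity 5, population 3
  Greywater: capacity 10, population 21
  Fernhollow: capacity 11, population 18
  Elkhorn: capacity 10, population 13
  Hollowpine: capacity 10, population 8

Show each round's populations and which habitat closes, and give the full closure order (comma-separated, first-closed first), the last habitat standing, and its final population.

Closure order: Cedarfen, Greywater, Fernhollow, Ironridge, Elkhorn, Hollowpine
Last habitat: Juniper with 107 animals

Round 1: Cedarfen=22 Elkhorn=13 Fernhollow=18 Greywater=21 Hollowpine=8 Ironridge=22 Juniper=3 → close Cedarfen (overflow 13)
  22÷6 = 3 each, +1 to first 4
Round 2: Elkhorn=17 Fernhollow=22 Greywater=25 Hollowpine=12 Ironridge=25 Juniper=6 → close Greywater (overflow 15)
  25÷5 = 5 each, +1 to first 0
Round 3: Elkhorn=22 Fernhollow=27 Hollowpine=17 Ironridge=30 Juniper=11 → close Fernhollow (overflow 16)
  27÷4 = 6 each, +1 to first 3
Round 4: Elkhorn=29 Hollowpine=24 Ironridge=37 Juniper=17 → close Ironridge (overflow 23)
  37÷3 = 12 each, +1 to first 1
Round 5: Elkhorn=42 Hollowpine=36 Juniper=29 → close Elkhorn (overflow 32)
  42÷2 = 21 each, +1 to first 0
Round 6: Hollowpine=57 Juniper=50 → close Hollowpine (overflow 47)
  57÷1 = 57 each, +1 to first 0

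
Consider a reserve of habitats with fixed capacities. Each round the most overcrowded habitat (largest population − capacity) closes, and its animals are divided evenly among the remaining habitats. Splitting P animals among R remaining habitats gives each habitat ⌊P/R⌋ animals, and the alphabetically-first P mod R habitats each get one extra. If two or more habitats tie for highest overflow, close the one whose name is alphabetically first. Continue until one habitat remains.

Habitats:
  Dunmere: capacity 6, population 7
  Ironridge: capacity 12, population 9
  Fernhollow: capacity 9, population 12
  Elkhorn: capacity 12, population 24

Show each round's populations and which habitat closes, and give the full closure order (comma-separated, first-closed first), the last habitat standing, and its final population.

Round 1: Dunmere=7 Elkhorn=24 Fernhollow=12 Ironridge=9 → close Elkhorn (overflow 12)
  24÷3 = 8 each, +1 to first 0
Round 2: Dunmere=15 Fernhollow=20 Ironridge=17 → close Fernhollow (overflow 11)
  20÷2 = 10 each, +1 to first 0
Round 3: Dunmere=25 Ironridge=27 → close Dunmere (overflow 19)
  25÷1 = 25 each, +1 to first 0

Closure order: Elkhorn, Fernhollow, Dunmere
Last habitat: Ironridge with 52 animals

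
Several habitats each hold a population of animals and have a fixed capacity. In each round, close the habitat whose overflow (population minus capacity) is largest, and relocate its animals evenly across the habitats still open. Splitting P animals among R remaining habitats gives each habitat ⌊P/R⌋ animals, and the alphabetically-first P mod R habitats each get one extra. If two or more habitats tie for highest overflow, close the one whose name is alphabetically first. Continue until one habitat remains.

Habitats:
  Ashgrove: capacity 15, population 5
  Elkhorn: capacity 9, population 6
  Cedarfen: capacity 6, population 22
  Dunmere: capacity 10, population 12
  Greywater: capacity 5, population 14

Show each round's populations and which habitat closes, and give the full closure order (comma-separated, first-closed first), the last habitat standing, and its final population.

Round 1: Ashgrove=5 Cedarfen=22 Dunmere=12 Elkhorn=6 Greywater=14 → close Cedarfen (overflow 16)
  22÷4 = 5 each, +1 to first 2
Round 2: Ashgrove=11 Dunmere=18 Elkhorn=11 Greywater=19 → close Greywater (overflow 14)
  19÷3 = 6 each, +1 to first 1
Round 3: Ashgrove=18 Dunmere=24 Elkhorn=17 → close Dunmere (overflow 14)
  24÷2 = 12 each, +1 to first 0
Round 4: Ashgrove=30 Elkhorn=29 → close Elkhorn (overflow 20)
  29÷1 = 29 each, +1 to first 0

Closure order: Cedarfen, Greywater, Dunmere, Elkhorn
Last habitat: Ashgrove with 59 animals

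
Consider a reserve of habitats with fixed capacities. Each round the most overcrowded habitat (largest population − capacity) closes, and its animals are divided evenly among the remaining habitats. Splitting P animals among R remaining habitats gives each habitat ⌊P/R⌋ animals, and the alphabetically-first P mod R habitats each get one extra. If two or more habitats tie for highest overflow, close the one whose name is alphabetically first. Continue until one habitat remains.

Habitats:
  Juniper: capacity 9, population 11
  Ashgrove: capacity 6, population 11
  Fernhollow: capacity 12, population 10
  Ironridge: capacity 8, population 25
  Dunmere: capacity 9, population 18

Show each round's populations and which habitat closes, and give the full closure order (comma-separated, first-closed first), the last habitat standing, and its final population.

Round 1: Ashgrove=11 Dunmere=18 Fernhollow=10 Ironridge=25 Juniper=11 → close Ironridge (overflow 17)
  25÷4 = 6 each, +1 to first 1
Round 2: Ashgrove=18 Dunmere=24 Fernhollow=16 Juniper=17 → close Dunmere (overflow 15)
  24÷3 = 8 each, +1 to first 0
Round 3: Ashgrove=26 Fernhollow=24 Juniper=25 → close Ashgrove (overflow 20)
  26÷2 = 13 each, +1 to first 0
Round 4: Fernhollow=37 Juniper=38 → close Juniper (overflow 29)
  38÷1 = 38 each, +1 to first 0

Closure order: Ironridge, Dunmere, Ashgrove, Juniper
Last habitat: Fernhollow with 75 animals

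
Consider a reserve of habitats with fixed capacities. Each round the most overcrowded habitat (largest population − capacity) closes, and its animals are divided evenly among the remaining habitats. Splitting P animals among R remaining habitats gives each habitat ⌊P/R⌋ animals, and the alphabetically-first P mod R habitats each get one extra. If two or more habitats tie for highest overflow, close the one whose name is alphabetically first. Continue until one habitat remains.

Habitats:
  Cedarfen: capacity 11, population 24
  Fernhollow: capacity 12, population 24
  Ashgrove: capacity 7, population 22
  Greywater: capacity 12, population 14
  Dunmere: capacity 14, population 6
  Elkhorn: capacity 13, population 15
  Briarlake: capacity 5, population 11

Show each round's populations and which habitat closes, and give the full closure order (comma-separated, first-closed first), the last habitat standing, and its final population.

Closure order: Ashgrove, Cedarfen, Fernhollow, Briarlake, Elkhorn, Greywater
Last habitat: Dunmere with 116 animals

Round 1: Ashgrove=22 Briarlake=11 Cedarfen=24 Dunmere=6 Elkhorn=15 Fernhollow=24 Greywater=14 → close Ashgrove (overflow 15)
  22÷6 = 3 each, +1 to first 4
Round 2: Briarlake=15 Cedarfen=28 Dunmere=10 Elkhorn=19 Fernhollow=27 Greywater=17 → close Cedarfen (overflow 17)
  28÷5 = 5 each, +1 to first 3
Round 3: Briarlake=21 Dunmere=16 Elkhorn=25 Fernhollow=32 Greywater=22 → close Fernhollow (overflow 20)
  32÷4 = 8 each, +1 to first 0
Round 4: Briarlake=29 Dunmere=24 Elkhorn=33 Greywater=30 → close Briarlake (overflow 24)
  29÷3 = 9 each, +1 to first 2
Round 5: Dunmere=34 Elkhorn=43 Greywater=39 → close Elkhorn (overflow 30)
  43÷2 = 21 each, +1 to first 1
Round 6: Dunmere=56 Greywater=60 → close Greywater (overflow 48)
  60÷1 = 60 each, +1 to first 0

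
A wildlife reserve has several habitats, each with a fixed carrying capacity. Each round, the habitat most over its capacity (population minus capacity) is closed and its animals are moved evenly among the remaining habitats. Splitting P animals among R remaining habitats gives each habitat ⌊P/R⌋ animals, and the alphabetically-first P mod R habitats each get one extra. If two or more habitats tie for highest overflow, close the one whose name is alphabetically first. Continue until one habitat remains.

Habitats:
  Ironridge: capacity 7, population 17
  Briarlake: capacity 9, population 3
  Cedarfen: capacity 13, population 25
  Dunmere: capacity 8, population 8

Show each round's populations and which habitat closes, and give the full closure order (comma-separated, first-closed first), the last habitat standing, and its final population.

Closure order: Cedarfen, Ironridge, Dunmere
Last habitat: Briarlake with 53 animals

Round 1: Briarlake=3 Cedarfen=25 Dunmere=8 Ironridge=17 → close Cedarfen (overflow 12)
  25÷3 = 8 each, +1 to first 1
Round 2: Briarlake=12 Dunmere=16 Ironridge=25 → close Ironridge (overflow 18)
  25÷2 = 12 each, +1 to first 1
Round 3: Briarlake=25 Dunmere=28 → close Dunmere (overflow 20)
  28÷1 = 28 each, +1 to first 0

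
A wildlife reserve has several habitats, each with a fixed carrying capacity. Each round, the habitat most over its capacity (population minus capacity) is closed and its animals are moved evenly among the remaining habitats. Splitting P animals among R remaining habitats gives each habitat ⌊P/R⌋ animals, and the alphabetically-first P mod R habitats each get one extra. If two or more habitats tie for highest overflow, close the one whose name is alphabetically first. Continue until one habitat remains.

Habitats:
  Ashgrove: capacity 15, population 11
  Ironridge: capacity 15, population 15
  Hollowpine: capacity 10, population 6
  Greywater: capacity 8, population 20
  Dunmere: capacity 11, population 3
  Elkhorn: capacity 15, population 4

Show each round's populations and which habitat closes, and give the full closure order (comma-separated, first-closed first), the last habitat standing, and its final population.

Closure order: Greywater, Ironridge, Ashgrove, Hollowpine, Dunmere
Last habitat: Elkhorn with 59 animals

Round 1: Ashgrove=11 Dunmere=3 Elkhorn=4 Greywater=20 Hollowpine=6 Ironridge=15 → close Greywater (overflow 12)
  20÷5 = 4 each, +1 to first 0
Round 2: Ashgrove=15 Dunmere=7 Elkhorn=8 Hollowpine=10 Ironridge=19 → close Ironridge (overflow 4)
  19÷4 = 4 each, +1 to first 3
Round 3: Ashgrove=20 Dunmere=12 Elkhorn=13 Hollowpine=14 → close Ashgrove (overflow 5)
  20÷3 = 6 each, +1 to first 2
Round 4: Dunmere=19 Elkhorn=20 Hollowpine=20 → close Hollowpine (overflow 10)
  20÷2 = 10 each, +1 to first 0
Round 5: Dunmere=29 Elkhorn=30 → close Dunmere (overflow 18)
  29÷1 = 29 each, +1 to first 0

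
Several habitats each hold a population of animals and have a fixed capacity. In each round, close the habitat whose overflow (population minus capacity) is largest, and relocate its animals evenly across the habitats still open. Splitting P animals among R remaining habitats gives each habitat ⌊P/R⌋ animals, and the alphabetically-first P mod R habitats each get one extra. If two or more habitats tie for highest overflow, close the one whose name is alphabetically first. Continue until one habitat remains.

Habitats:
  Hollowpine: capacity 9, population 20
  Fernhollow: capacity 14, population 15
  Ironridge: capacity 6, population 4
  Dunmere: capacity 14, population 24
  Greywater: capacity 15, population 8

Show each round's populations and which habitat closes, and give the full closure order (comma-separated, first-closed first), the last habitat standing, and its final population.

Closure order: Hollowpine, Dunmere, Fernhollow, Ironridge
Last habitat: Greywater with 71 animals

Round 1: Dunmere=24 Fernhollow=15 Greywater=8 Hollowpine=20 Ironridge=4 → close Hollowpine (overflow 11)
  20÷4 = 5 each, +1 to first 0
Round 2: Dunmere=29 Fernhollow=20 Greywater=13 Ironridge=9 → close Dunmere (overflow 15)
  29÷3 = 9 each, +1 to first 2
Round 3: Fernhollow=30 Greywater=23 Ironridge=18 → close Fernhollow (overflow 16)
  30÷2 = 15 each, +1 to first 0
Round 4: Greywater=38 Ironridge=33 → close Ironridge (overflow 27)
  33÷1 = 33 each, +1 to first 0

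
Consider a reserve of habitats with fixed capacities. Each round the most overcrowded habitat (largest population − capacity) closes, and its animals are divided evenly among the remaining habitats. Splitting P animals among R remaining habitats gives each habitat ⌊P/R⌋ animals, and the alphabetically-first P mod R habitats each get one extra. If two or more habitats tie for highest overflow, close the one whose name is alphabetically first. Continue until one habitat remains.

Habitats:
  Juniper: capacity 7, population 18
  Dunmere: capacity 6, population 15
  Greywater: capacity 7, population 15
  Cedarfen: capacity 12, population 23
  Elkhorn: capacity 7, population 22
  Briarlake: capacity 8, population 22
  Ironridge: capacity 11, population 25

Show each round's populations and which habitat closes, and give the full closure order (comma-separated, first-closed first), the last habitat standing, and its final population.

Round 1: Briarlake=22 Cedarfen=23 Dunmere=15 Elkhorn=22 Greywater=15 Ironridge=25 Juniper=18 → close Elkhorn (overflow 15)
  22÷6 = 3 each, +1 to first 4
Round 2: Briarlake=26 Cedarfen=27 Dunmere=19 Greywater=19 Ironridge=28 Juniper=21 → close Briarlake (overflow 18)
  26÷5 = 5 each, +1 to first 1
Round 3: Cedarfen=33 Dunmere=24 Greywater=24 Ironridge=33 Juniper=26 → close Ironridge (overflow 22)
  33÷4 = 8 each, +1 to first 1
Round 4: Cedarfen=42 Dunmere=32 Greywater=32 Juniper=34 → close Cedarfen (overflow 30)
  42÷3 = 14 each, +1 to first 0
Round 5: Dunmere=46 Greywater=46 Juniper=48 → close Juniper (overflow 41)
  48÷2 = 24 each, +1 to first 0
Round 6: Dunmere=70 Greywater=70 → close Dunmere (overflow 64)
  70÷1 = 70 each, +1 to first 0

Closure order: Elkhorn, Briarlake, Ironridge, Cedarfen, Juniper, Dunmere
Last habitat: Greywater with 140 animals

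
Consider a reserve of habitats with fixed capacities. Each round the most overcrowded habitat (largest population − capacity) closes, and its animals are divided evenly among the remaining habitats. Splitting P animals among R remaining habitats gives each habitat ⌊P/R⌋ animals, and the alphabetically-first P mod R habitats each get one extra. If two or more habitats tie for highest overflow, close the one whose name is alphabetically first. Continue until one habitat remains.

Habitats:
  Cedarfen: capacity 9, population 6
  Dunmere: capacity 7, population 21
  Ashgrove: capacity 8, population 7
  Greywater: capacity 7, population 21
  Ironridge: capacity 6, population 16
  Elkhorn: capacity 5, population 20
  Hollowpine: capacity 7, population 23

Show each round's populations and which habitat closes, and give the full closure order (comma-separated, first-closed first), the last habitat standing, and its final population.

Closure order: Hollowpine, Elkhorn, Dunmere, Greywater, Ironridge, Ashgrove
Last habitat: Cedarfen with 114 animals

Round 1: Ashgrove=7 Cedarfen=6 Dunmere=21 Elkhorn=20 Greywater=21 Hollowpine=23 Ironridge=16 → close Hollowpine (overflow 16)
  23÷6 = 3 each, +1 to first 5
Round 2: Ashgrove=11 Cedarfen=10 Dunmere=25 Elkhorn=24 Greywater=25 Ironridge=19 → close Elkhorn (overflow 19)
  24÷5 = 4 each, +1 to first 4
Round 3: Ashgrove=16 Cedarfen=15 Dunmere=30 Greywater=30 Ironridge=23 → close Dunmere (overflow 23)
  30÷4 = 7 each, +1 to first 2
Round 4: Ashgrove=24 Cedarfen=23 Greywater=37 Ironridge=30 → close Greywater (overflow 30)
  37÷3 = 12 each, +1 to first 1
Round 5: Ashgrove=37 Cedarfen=35 Ironridge=42 → close Ironridge (overflow 36)
  42÷2 = 21 each, +1 to first 0
Round 6: Ashgrove=58 Cedarfen=56 → close Ashgrove (overflow 50)
  58÷1 = 58 each, +1 to first 0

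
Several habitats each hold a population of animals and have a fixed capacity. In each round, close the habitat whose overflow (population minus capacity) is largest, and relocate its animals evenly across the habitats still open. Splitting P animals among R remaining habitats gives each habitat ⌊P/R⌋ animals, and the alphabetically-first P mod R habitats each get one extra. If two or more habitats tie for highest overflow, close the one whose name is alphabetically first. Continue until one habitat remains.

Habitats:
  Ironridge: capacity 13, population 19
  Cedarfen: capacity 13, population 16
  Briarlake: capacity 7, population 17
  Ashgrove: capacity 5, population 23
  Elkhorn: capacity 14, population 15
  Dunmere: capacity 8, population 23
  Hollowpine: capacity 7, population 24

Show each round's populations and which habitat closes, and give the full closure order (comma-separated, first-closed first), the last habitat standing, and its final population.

Round 1: Ashgrove=23 Briarlake=17 Cedarfen=16 Dunmere=23 Elkhorn=15 Hollowpine=24 Ironridge=19 → close Ashgrove (overflow 18)
  23÷6 = 3 each, +1 to first 5
Round 2: Briarlake=21 Cedarfen=20 Dunmere=27 Elkhorn=19 Hollowpine=28 Ironridge=22 → close Hollowpine (overflow 21)
  28÷5 = 5 each, +1 to first 3
Round 3: Briarlake=27 Cedarfen=26 Dunmere=33 Elkhorn=24 Ironridge=27 → close Dunmere (overflow 25)
  33÷4 = 8 each, +1 to first 1
Round 4: Briarlake=36 Cedarfen=34 Elkhorn=32 Ironridge=35 → close Briarlake (overflow 29)
  36÷3 = 12 each, +1 to first 0
Round 5: Cedarfen=46 Elkhorn=44 Ironridge=47 → close Ironridge (overflow 34)
  47÷2 = 23 each, +1 to first 1
Round 6: Cedarfen=70 Elkhorn=67 → close Cedarfen (overflow 57)
  70÷1 = 70 each, +1 to first 0

Closure order: Ashgrove, Hollowpine, Dunmere, Briarlake, Ironridge, Cedarfen
Last habitat: Elkhorn with 137 animals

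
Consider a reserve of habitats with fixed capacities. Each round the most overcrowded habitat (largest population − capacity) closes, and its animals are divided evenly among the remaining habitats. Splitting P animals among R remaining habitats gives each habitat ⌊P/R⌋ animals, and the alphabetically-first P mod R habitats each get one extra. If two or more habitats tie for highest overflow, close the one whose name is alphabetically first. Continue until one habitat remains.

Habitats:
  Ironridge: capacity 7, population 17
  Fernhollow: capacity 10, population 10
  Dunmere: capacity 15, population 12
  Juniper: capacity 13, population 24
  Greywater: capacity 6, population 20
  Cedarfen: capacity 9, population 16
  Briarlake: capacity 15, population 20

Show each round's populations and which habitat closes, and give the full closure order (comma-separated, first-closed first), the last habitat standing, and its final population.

Closure order: Greywater, Juniper, Ironridge, Cedarfen, Briarlake, Fernhollow
Last habitat: Dunmere with 119 animals

Round 1: Briarlake=20 Cedarfen=16 Dunmere=12 Fernhollow=10 Greywater=20 Ironridge=17 Juniper=24 → close Greywater (overflow 14)
  20÷6 = 3 each, +1 to first 2
Round 2: Briarlake=24 Cedarfen=20 Dunmere=15 Fernhollow=13 Ironridge=20 Juniper=27 → close Juniper (overflow 14)
  27÷5 = 5 each, +1 to first 2
Round 3: Briarlake=30 Cedarfen=26 Dunmere=20 Fernhollow=18 Ironridge=25 → close Ironridge (overflow 18)
  25÷4 = 6 each, +1 to first 1
Round 4: Briarlake=37 Cedarfen=32 Dunmere=26 Fernhollow=24 → close Cedarfen (overflow 23)
  32÷3 = 10 each, +1 to first 2
Round 5: Briarlake=48 Dunmere=37 Fernhollow=34 → close Briarlake (overflow 33)
  48÷2 = 24 each, +1 to first 0
Round 6: Dunmere=61 Fernhollow=58 → close Fernhollow (overflow 48)
  58÷1 = 58 each, +1 to first 0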